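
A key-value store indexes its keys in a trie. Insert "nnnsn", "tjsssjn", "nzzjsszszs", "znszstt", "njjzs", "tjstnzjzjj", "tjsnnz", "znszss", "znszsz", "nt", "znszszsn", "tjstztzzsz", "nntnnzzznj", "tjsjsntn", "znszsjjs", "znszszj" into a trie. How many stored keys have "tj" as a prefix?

Walk to "tj"; the words in its subtree are exactly those with that prefix.
Words under "tj": tjsjsntn, tjsnnz, tjsssjn, tjstnzjzjj, tjstztzzsz
Count: 5

5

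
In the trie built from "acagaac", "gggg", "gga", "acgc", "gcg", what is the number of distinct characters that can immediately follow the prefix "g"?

2

Walk "g" from the root, arriving at one node.
Characters that immediately follow "g" among the stored strings: {c, g}.
That node has 2 child edges.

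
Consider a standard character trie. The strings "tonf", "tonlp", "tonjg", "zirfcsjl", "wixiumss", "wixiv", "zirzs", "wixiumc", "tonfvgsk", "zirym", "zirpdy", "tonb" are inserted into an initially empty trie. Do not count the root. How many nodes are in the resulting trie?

Count nodes per top-level branch (shared prefixes stored once):
  't'-branch (tonb, tonf, tonfvgsk, tonjg, tonlp): 13 nodes
  'w'-branch (wixiumc, wixiumss, wixiv): 10 nodes
  'z'-branch (zirfcsjl, zirpdy, zirym, zirzs): 15 nodes
Sum: 38

38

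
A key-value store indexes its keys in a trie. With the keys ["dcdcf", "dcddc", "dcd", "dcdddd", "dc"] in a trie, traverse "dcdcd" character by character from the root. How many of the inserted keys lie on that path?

Walk "dcdcd" from the root; an end-of-word marker is hit whenever a stored word is a prefix of "dcdcd".
Prefixes of the query that are stored words: "dc", "dcd"
Count: 2

2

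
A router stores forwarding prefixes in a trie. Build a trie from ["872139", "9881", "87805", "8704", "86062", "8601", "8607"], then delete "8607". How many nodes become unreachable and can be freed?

1

After clearing the end-marker at "8607", prune upward until reaching a node still needed by another word.
The suffix "7" (1 node) is used only by "8607"; the node for "860" still has the child "6", so pruning stops there.
Nodes removed: 1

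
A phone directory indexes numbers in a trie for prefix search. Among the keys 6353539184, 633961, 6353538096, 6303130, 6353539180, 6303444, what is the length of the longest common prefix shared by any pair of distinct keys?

Look for the deepest trie node that still has at least two words in its subtree.
e.g. "6353539180" and "6353539184" share the prefix "635353918" of length 9; no pair shares a longer one.
Longest shared-prefix length: 9

9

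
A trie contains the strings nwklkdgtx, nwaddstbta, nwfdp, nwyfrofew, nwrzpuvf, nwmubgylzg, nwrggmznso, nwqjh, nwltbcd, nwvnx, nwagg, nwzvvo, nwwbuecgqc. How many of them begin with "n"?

13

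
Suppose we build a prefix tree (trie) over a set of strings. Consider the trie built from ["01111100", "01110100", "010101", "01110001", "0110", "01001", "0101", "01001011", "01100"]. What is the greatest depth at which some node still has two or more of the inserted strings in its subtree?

Equivalently: take the maximum, over all pairs, of their longest common prefix length.
"01001" and "01001011" agree on "01001" (5 characters) before diverging; nothing deeper is shared.
Longest shared-prefix length: 5

5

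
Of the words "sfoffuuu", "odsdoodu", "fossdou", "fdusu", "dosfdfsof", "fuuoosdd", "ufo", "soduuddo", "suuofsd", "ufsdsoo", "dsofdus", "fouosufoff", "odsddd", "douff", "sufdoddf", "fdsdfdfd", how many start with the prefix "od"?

Filter for entries beginning with "od":
Words under "od": odsddd, odsdoodu
Count: 2

2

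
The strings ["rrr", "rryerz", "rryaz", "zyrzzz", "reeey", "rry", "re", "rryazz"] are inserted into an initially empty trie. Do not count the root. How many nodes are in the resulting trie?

Insert word by word; a character creates a node only if that edge doesn't already exist:
  "rrr" → 3 new (r, r, r)
  "rryerz" → prefix "rr" already present; 4 new (y, e, r, z)
  "rryaz" → prefix "rry" already present; 2 new (a, z)
  "zyrzzz" → 6 new (z, y, r, z, z, z)
  "reeey" → prefix "r" already present; 4 new (e, e, e, y)
  "rry" → prefix "rry" already present; 0 new (none)
  "re" → prefix "re" already present; 0 new (none)
  "rryazz" → prefix "rryaz" already present; 1 new (z)
Total nodes = 3 + 4 + 2 + 6 + 4 + 0 + 0 + 1 = 20

20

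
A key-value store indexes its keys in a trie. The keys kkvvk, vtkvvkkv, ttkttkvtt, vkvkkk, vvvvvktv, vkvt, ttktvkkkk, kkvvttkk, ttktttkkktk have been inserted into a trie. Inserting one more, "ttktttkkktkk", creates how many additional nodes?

1

Walking "ttktttkkktkk" from the root, the first 11 characters ("ttktttkkktk") follow existing edges; "k" is the first miss.
Each of the 1 remaining characters creates one node.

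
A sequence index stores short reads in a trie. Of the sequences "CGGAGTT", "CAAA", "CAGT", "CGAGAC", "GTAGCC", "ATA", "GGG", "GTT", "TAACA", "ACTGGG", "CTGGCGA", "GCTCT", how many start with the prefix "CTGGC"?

1

Filter for entries beginning with "CTGGC":
Words under "CTGGC": CTGGCGA
Count: 1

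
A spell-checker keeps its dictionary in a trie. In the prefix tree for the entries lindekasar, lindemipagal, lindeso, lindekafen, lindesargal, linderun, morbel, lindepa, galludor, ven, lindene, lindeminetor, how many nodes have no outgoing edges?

12

Leaves are exactly the stored words that no other stored word extends.
Those words: "galludor", "lindekafen", "lindekasar", "lindeminetor", "lindemipagal", "lindene", "lindepa", "linderun", "lindesargal", "lindeso", "morbel", "ven"
Leaf count: 12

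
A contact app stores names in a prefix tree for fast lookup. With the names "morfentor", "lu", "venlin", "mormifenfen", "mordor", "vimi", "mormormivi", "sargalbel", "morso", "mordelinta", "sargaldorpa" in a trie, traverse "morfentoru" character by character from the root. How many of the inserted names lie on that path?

1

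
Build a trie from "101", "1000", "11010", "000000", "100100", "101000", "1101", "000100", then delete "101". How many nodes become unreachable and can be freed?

0

A node on "101"'s path can go only if nothing else ends at it or branches off below it.
Every node on "101" is still needed (e.g. by "101000"), so nothing is freed.
Nodes removed: 0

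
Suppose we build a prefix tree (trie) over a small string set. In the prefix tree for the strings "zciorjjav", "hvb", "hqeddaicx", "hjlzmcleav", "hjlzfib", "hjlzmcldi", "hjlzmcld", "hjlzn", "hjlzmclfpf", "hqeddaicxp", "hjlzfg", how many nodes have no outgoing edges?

9

A leaf is a node with no children — equivalently, the end of a word that is not a proper prefix of any other stored word.
Those words: "hjlzfg", "hjlzfib", "hjlzmcldi", "hjlzmcleav", "hjlzmclfpf", "hjlzn", "hqeddaicxp", "hvb", "zciorjjav"
Leaf count: 9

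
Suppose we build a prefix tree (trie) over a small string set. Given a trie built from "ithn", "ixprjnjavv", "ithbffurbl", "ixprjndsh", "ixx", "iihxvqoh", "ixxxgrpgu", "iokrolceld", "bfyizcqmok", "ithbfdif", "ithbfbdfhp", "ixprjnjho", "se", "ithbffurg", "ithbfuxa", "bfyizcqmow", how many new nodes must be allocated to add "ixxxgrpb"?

1

The longest prefix of "ixxxgrpb" already in the trie is "ixxxgrp" (length 7).
Each of the 1 remaining characters creates one node.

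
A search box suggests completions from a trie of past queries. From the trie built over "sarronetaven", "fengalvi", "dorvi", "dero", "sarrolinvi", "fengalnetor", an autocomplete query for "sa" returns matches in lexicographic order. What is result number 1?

sarrolinvi

Filter for "sa…" and sort: "sarrolinvi", "sarronetaven"
The 1st is sarrolinvi.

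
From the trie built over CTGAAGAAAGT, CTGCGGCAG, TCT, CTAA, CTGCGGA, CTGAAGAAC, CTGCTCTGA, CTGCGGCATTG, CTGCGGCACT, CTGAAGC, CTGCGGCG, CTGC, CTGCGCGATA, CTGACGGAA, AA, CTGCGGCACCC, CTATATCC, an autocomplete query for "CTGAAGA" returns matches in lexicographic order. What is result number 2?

CTGAAGAAC

DFS of the "CTGAAGA" subtree visits, in order: "CTGAAGAAAGT", "CTGAAGAAC"
The 2nd is CTGAAGAAC.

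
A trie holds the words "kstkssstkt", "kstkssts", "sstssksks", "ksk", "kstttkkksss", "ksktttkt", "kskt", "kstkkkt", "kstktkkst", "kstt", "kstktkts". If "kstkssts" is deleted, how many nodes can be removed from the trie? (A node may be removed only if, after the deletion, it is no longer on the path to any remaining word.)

2

Walk "kstkssts" from the leaf back toward the root, removing each node that no remaining word uses.
The suffix "ts" (2 nodes) is used only by "kstkssts"; the node for "kstkss" still has the child "s", so pruning stops there.
Nodes removed: 2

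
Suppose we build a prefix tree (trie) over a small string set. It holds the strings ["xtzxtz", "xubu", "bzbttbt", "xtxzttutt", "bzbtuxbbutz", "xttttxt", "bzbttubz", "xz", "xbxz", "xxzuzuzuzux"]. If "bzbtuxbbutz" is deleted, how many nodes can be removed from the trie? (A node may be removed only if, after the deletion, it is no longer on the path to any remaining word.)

7

Walk "bzbtuxbbutz" from the leaf back toward the root, removing each node that no remaining word uses.
The suffix "uxbbutz" (7 nodes) is used only by "bzbtuxbbutz"; the node for "bzbt" still has the child "t", so pruning stops there.
Nodes removed: 7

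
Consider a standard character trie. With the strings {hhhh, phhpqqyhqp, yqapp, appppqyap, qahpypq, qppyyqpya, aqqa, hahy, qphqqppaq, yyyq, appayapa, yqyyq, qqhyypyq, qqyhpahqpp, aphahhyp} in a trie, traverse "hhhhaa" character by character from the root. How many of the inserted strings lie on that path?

Traverse "hhhhaa" character by character; count nodes along the way that are marked as word ends.
Prefixes of the query that are stored words: "hhhh"
Count: 1

1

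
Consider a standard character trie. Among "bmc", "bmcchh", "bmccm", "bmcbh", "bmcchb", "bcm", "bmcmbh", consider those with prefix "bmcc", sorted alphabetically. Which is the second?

DFS of the "bmcc" subtree visits, in order: "bmcchb", "bmcchh", "bmccm"
Position 2: bmcchh

bmcchh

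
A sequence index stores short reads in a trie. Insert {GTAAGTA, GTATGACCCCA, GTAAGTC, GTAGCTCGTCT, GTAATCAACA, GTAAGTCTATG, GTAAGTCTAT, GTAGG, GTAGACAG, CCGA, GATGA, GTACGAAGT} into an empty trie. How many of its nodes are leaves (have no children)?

10

Leaves are exactly the stored words that no other stored word extends.
Those words: "CCGA", "GATGA", "GTAAGTA", "GTAAGTCTATG", "GTAATCAACA", "GTACGAAGT", "GTAGACAG", "GTAGCTCGTCT", "GTAGG", "GTATGACCCCA"
Leaf count: 10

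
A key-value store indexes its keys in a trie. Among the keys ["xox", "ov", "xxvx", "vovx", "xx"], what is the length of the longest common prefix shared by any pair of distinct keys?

2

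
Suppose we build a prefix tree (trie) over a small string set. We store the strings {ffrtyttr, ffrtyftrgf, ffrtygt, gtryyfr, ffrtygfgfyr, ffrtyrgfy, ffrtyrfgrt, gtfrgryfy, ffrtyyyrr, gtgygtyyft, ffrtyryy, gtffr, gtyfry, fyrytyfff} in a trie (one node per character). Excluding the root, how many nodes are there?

70

Trace insertions, counting only characters that open a new branch:
  "ffrtyttr" → 8 new (f, f, r, t, y, t, t, r)
  "ffrtyftrgf" → prefix "ffrty" already present; 5 new (f, t, r, g, f)
  "ffrtygt" → prefix "ffrty" already present; 2 new (g, t)
  "gtryyfr" → 7 new (g, t, r, y, y, f, r)
  "ffrtygfgfyr" → prefix "ffrtyg" already present; 5 new (f, g, f, y, r)
  "ffrtyrgfy" → prefix "ffrty" already present; 4 new (r, g, f, y)
  "ffrtyrfgrt" → prefix "ffrtyr" already present; 4 new (f, g, r, t)
  "gtfrgryfy" → prefix "gt" already present; 7 new (f, r, g, r, y, f, y)
  "ffrtyyyrr" → prefix "ffrty" already present; 4 new (y, y, r, r)
  "gtgygtyyft" → prefix "gt" already present; 8 new (g, y, g, t, y, y, f, t)
  "ffrtyryy" → prefix "ffrtyr" already present; 2 new (y, y)
  "gtffr" → prefix "gtf" already present; 2 new (f, r)
  "gtyfry" → prefix "gt" already present; 4 new (y, f, r, y)
  "fyrytyfff" → prefix "f" already present; 8 new (y, r, y, t, y, f, f, f)
Total nodes = 8 + 5 + 2 + 7 + 5 + 4 + 4 + 7 + 4 + 8 + 2 + 2 + 4 + 8 = 70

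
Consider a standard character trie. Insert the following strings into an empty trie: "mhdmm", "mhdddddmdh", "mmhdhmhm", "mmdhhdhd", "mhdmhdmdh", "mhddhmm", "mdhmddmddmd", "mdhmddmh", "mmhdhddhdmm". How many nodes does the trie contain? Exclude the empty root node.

Trace insertions, counting only characters that open a new branch:
  "mhdmm" → 5 new (m, h, d, m, m)
  "mhdddddmdh" → prefix "mhd" already present; 7 new (d, d, d, d, m, d, h)
  "mmhdhmhm" → prefix "m" already present; 7 new (m, h, d, h, m, h, m)
  "mmdhhdhd" → prefix "mm" already present; 6 new (d, h, h, d, h, d)
  "mhdmhdmdh" → prefix "mhdm" already present; 5 new (h, d, m, d, h)
  "mhddhmm" → prefix "mhdd" already present; 3 new (h, m, m)
  "mdhmddmddmd" → prefix "m" already present; 10 new (d, h, m, d, d, m, d, d, m, d)
  "mdhmddmh" → prefix "mdhmddm" already present; 1 new (h)
  "mmhdhddhdmm" → prefix "mmhdh" already present; 6 new (d, d, h, d, m, m)
Total nodes = 5 + 7 + 7 + 6 + 5 + 3 + 10 + 1 + 6 = 50

50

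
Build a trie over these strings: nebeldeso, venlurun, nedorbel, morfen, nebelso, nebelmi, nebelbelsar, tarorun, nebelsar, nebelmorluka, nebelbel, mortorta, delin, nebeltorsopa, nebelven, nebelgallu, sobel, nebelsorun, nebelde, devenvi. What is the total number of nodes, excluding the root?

92

Trace insertions, counting only characters that open a new branch:
  "nebeldeso" → 9 new (n, e, b, e, l, d, e, s, o)
  "venlurun" → 8 new (v, e, n, l, u, r, u, n)
  "nedorbel" → prefix "ne" already present; 6 new (d, o, r, b, e, l)
  "morfen" → 6 new (m, o, r, f, e, n)
  "nebelso" → prefix "nebel" already present; 2 new (s, o)
  "nebelmi" → prefix "nebel" already present; 2 new (m, i)
  "nebelbelsar" → prefix "nebel" already present; 6 new (b, e, l, s, a, r)
  "tarorun" → 7 new (t, a, r, o, r, u, n)
  "nebelsar" → prefix "nebels" already present; 2 new (a, r)
  "nebelmorluka" → prefix "nebelm" already present; 6 new (o, r, l, u, k, a)
  "nebelbel" → prefix "nebelbel" already present; 0 new (none)
  "mortorta" → prefix "mor" already present; 5 new (t, o, r, t, a)
  "delin" → 5 new (d, e, l, i, n)
  "nebeltorsopa" → prefix "nebel" already present; 7 new (t, o, r, s, o, p, a)
  "nebelven" → prefix "nebel" already present; 3 new (v, e, n)
  "nebelgallu" → prefix "nebel" already present; 5 new (g, a, l, l, u)
  "sobel" → 5 new (s, o, b, e, l)
  "nebelsorun" → prefix "nebelso" already present; 3 new (r, u, n)
  "nebelde" → prefix "nebelde" already present; 0 new (none)
  "devenvi" → prefix "de" already present; 5 new (v, e, n, v, i)
Total nodes = 9 + 8 + 6 + 6 + 2 + 2 + 6 + 7 + 2 + 6 + 0 + 5 + 5 + 7 + 3 + 5 + 5 + 3 + 0 + 5 = 92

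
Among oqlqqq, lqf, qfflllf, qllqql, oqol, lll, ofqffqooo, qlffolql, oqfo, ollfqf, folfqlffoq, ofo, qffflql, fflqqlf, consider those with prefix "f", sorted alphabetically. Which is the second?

Words with prefix "f", in lexicographic order: "fflqqlf", "folfqlffoq"
The 2nd is folfqlffoq.

folfqlffoq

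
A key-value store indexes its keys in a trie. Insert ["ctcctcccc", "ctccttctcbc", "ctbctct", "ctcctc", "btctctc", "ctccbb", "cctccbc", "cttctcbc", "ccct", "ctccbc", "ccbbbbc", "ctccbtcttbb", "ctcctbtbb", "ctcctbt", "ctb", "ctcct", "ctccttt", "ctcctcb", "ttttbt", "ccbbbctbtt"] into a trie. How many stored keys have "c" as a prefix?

Walk to "c"; the words in its subtree are exactly those with that prefix.
Matches: "ccbbbbc", "ccbbbctbtt", "ccct", "cctccbc", "ctb", "ctbctct", "ctccbb", "ctccbc", "ctccbtcttbb", "ctcct", "ctcctbt", "ctcctbtbb", "ctcctc", "ctcctcb", "ctcctcccc", "ctccttctcbc", "ctccttt", "cttctcbc"
Count: 18

18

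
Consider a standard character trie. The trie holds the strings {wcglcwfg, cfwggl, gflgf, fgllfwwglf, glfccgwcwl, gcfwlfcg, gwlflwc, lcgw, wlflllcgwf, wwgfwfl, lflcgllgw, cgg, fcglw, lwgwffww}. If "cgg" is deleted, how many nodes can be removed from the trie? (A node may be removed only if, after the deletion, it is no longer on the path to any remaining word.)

Walk "cgg" from the leaf back toward the root, removing each node that no remaining word uses.
The suffix "gg" (2 nodes) is used only by "cgg"; the node for "c" still has the child "f", so pruning stops there.
Nodes removed: 2

2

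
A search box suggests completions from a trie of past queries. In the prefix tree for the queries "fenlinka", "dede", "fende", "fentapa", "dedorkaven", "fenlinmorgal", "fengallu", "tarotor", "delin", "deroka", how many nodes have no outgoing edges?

A leaf is a node with no children — equivalently, the end of a word that is not a proper prefix of any other stored word.
Those words: "dede", "dedorkaven", "delin", "deroka", "fende", "fengallu", "fenlinka", "fenlinmorgal", "fentapa", "tarotor"
Leaf count: 10

10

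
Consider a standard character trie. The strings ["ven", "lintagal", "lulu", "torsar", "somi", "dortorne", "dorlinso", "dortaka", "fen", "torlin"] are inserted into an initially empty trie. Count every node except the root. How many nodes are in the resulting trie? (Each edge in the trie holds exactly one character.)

Insert word by word; a character creates a node only if that edge doesn't already exist:
  "ven" → 3 new (v, e, n)
  "lintagal" → 8 new (l, i, n, t, a, g, a, l)
  "lulu" → prefix "l" already present; 3 new (u, l, u)
  "torsar" → 6 new (t, o, r, s, a, r)
  "somi" → 4 new (s, o, m, i)
  "dortorne" → 8 new (d, o, r, t, o, r, n, e)
  "dorlinso" → prefix "dor" already present; 5 new (l, i, n, s, o)
  "dortaka" → prefix "dort" already present; 3 new (a, k, a)
  "fen" → 3 new (f, e, n)
  "torlin" → prefix "tor" already present; 3 new (l, i, n)
Total nodes = 3 + 8 + 3 + 6 + 4 + 8 + 5 + 3 + 3 + 3 = 46

46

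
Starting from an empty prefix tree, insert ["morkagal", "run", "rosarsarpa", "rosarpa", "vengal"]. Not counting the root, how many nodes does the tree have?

28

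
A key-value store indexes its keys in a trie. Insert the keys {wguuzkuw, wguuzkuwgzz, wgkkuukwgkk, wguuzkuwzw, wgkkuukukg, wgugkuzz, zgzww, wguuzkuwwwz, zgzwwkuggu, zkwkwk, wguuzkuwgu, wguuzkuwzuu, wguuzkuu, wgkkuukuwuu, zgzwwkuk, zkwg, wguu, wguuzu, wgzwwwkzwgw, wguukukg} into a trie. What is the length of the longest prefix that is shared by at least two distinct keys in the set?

9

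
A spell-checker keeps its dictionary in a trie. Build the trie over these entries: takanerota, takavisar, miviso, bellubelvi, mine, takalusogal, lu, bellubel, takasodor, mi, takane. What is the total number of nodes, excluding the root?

47

Trace insertions, counting only characters that open a new branch:
  "takanerota" → 10 new (t, a, k, a, n, e, r, o, t, a)
  "takavisar" → prefix "taka" already present; 5 new (v, i, s, a, r)
  "miviso" → 6 new (m, i, v, i, s, o)
  "bellubelvi" → 10 new (b, e, l, l, u, b, e, l, v, i)
  "mine" → prefix "mi" already present; 2 new (n, e)
  "takalusogal" → prefix "taka" already present; 7 new (l, u, s, o, g, a, l)
  "lu" → 2 new (l, u)
  "bellubel" → prefix "bellubel" already present; 0 new (none)
  "takasodor" → prefix "taka" already present; 5 new (s, o, d, o, r)
  "mi" → prefix "mi" already present; 0 new (none)
  "takane" → prefix "takane" already present; 0 new (none)
Total nodes = 10 + 5 + 6 + 10 + 2 + 7 + 2 + 0 + 5 + 0 + 0 = 47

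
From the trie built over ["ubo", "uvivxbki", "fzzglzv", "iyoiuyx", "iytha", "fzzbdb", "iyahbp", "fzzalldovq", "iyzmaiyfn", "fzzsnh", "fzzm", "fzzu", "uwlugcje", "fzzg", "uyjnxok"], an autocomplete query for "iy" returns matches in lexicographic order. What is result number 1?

Words with prefix "iy", in lexicographic order: "iyahbp", "iyoiuyx", "iytha", "iyzmaiyfn"
The 1st is iyahbp.

iyahbp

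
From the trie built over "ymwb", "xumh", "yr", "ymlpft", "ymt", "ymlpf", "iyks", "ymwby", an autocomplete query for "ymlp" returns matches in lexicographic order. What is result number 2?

ymlpft

Filter for "ymlp…" and sort: "ymlpf", "ymlpft"
Position 2: ymlpft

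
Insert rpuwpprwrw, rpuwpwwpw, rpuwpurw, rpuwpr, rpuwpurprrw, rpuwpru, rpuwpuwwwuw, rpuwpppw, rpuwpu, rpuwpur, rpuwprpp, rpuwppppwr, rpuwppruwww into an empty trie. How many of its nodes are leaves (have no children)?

10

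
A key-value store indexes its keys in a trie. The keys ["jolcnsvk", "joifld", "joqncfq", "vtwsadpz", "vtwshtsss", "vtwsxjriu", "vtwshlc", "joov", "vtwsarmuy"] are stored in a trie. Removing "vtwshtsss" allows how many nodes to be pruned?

A node on "vtwshtsss"'s path can go only if nothing else ends at it or branches off below it.
The suffix "tsss" (4 nodes) is used only by "vtwshtsss"; the node for "vtwsh" still has the child "l", so pruning stops there.
Nodes removed: 4

4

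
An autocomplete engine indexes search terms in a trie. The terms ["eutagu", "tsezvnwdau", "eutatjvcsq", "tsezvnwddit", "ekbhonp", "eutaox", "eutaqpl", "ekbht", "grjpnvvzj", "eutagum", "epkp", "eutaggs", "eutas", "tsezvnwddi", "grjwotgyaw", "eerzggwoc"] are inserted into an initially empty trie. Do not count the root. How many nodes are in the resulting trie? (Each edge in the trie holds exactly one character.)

68

For each word, the new-node count is its length minus the longest prefix already in the trie:
  "eutagu" → 6 new (e, u, t, a, g, u)
  "tsezvnwdau" → 10 new (t, s, e, z, v, n, w, d, a, u)
  "eutatjvcsq" → prefix "euta" already present; 6 new (t, j, v, c, s, q)
  "tsezvnwddit" → prefix "tsezvnwd" already present; 3 new (d, i, t)
  "ekbhonp" → prefix "e" already present; 6 new (k, b, h, o, n, p)
  "eutaox" → prefix "euta" already present; 2 new (o, x)
  "eutaqpl" → prefix "euta" already present; 3 new (q, p, l)
  "ekbht" → prefix "ekbh" already present; 1 new (t)
  "grjpnvvzj" → 9 new (g, r, j, p, n, v, v, z, j)
  "eutagum" → prefix "eutagu" already present; 1 new (m)
  "epkp" → prefix "e" already present; 3 new (p, k, p)
  "eutaggs" → prefix "eutag" already present; 2 new (g, s)
  "eutas" → prefix "euta" already present; 1 new (s)
  "tsezvnwddi" → prefix "tsezvnwddi" already present; 0 new (none)
  "grjwotgyaw" → prefix "grj" already present; 7 new (w, o, t, g, y, a, w)
  "eerzggwoc" → prefix "e" already present; 8 new (e, r, z, g, g, w, o, c)
Total nodes = 6 + 10 + 6 + 3 + 6 + 2 + 3 + 1 + 9 + 1 + 3 + 2 + 1 + 0 + 7 + 8 = 68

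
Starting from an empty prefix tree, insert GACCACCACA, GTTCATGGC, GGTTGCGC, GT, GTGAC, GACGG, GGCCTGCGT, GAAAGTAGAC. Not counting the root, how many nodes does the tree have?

45

Insert word by word; a character creates a node only if that edge doesn't already exist:
  "GACCACCACA" → 10 new (G, A, C, C, A, C, C, A, C, A)
  "GTTCATGGC" → prefix "G" already present; 8 new (T, T, C, A, T, G, G, C)
  "GGTTGCGC" → prefix "G" already present; 7 new (G, T, T, G, C, G, C)
  "GT" → prefix "GT" already present; 0 new (none)
  "GTGAC" → prefix "GT" already present; 3 new (G, A, C)
  "GACGG" → prefix "GAC" already present; 2 new (G, G)
  "GGCCTGCGT" → prefix "GG" already present; 7 new (C, C, T, G, C, G, T)
  "GAAAGTAGAC" → prefix "GA" already present; 8 new (A, A, G, T, A, G, A, C)
Total nodes = 10 + 8 + 7 + 0 + 3 + 2 + 7 + 8 = 45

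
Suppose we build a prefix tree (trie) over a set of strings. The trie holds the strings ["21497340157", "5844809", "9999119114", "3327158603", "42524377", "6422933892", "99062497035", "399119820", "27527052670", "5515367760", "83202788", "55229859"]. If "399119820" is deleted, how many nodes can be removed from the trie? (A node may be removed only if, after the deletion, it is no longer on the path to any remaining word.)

Walk "399119820" from the leaf back toward the root, removing each node that no remaining word uses.
The suffix "99119820" (8 nodes) is used only by "399119820"; the node for "3" still has the child "3", so pruning stops there.
Nodes removed: 8

8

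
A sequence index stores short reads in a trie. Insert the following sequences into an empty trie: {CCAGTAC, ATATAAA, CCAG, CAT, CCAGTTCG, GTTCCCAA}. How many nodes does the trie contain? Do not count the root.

Count nodes per top-level branch (shared prefixes stored once):
  'A'-branch (ATATAAA): 7 nodes
  'C'-branch (CAT, CCAG, CCAGTAC, CCAGTTCG): 12 nodes
  'G'-branch (GTTCCCAA): 8 nodes
Sum: 27

27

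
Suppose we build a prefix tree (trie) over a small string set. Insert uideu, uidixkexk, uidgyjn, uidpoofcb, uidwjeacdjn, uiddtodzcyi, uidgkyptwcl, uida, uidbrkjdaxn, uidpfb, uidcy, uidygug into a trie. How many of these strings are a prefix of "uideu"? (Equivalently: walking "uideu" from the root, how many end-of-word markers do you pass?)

1

Traverse "uideu" character by character; count nodes along the way that are marked as word ends.
Prefixes of the query that are stored words: "uideu"
Count: 1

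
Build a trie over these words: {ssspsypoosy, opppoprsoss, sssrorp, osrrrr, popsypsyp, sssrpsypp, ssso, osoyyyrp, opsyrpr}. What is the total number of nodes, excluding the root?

57

Count nodes per top-level branch (shared prefixes stored once):
  'o'-branch (opppoprsoss, opsyrpr, osoyyyrp, osrrrr): 27 nodes
  'p'-branch (popsypsyp): 9 nodes
  's'-branch (ssso, ssspsypoosy, sssrorp, sssrpsypp): 21 nodes
Sum: 57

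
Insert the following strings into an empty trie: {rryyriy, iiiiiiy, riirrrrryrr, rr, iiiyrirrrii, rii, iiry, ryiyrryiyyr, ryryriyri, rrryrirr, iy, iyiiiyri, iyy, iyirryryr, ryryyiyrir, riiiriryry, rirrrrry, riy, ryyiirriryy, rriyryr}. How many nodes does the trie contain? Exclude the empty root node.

105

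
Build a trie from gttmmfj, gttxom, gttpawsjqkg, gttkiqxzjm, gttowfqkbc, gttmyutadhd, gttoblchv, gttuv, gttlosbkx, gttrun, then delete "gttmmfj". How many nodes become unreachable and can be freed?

Walk "gttmmfj" from the leaf back toward the root, removing each node that no remaining word uses.
The suffix "mfj" (3 nodes) is used only by "gttmmfj"; the node for "gttm" still has the child "y", so pruning stops there.
Nodes removed: 3

3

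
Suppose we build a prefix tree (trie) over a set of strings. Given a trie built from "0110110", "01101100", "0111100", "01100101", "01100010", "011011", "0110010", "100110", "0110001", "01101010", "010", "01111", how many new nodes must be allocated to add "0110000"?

Walking "0110000" from the root, the first 6 characters ("011000") follow existing edges; "0" is the first miss.
So 7 − 6 = 1 new nodes.

1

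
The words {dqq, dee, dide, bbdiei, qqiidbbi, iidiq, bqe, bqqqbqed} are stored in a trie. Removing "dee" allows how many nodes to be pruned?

2

A node on "dee"'s path can go only if nothing else ends at it or branches off below it.
The suffix "ee" (2 nodes) is used only by "dee"; the node for "d" still has the child "q", so pruning stops there.
Nodes removed: 2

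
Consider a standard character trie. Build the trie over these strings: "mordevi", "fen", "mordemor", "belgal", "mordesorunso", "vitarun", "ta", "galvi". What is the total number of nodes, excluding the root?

Count nodes per top-level branch (shared prefixes stored once):
  'b'-branch (belgal): 6 nodes
  'f'-branch (fen): 3 nodes
  'g'-branch (galvi): 5 nodes
  'm'-branch (mordemor, mordesorunso, mordevi): 17 nodes
  't'-branch (ta): 2 nodes
  'v'-branch (vitarun): 7 nodes
Sum: 40

40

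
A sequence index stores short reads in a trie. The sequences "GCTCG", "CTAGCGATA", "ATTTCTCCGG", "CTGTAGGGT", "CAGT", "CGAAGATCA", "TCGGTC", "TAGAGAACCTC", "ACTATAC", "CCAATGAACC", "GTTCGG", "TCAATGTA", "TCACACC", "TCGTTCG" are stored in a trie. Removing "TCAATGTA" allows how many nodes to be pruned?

5

Walk "TCAATGTA" from the leaf back toward the root, removing each node that no remaining word uses.
The suffix "ATGTA" (5 nodes) is used only by "TCAATGTA"; the node for "TCA" still has the child "C", so pruning stops there.
Nodes removed: 5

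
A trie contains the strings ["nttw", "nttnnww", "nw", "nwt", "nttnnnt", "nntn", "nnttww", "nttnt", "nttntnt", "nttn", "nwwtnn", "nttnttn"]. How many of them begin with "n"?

12

Walk to "n"; the words in its subtree are exactly those with that prefix.
Words under "n": nntn, nnttww, nttn, nttnnnt, nttnnww, nttnt, nttntnt, nttnttn, nttw, nw, nwt, nwwtnn
Count: 12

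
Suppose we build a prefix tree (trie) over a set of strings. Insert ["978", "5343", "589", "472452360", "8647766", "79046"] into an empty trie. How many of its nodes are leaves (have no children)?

6

A leaf is a node with no children — equivalently, the end of a word that is not a proper prefix of any other stored word.
Those words: "472452360", "5343", "589", "79046", "8647766", "978"
Leaf count: 6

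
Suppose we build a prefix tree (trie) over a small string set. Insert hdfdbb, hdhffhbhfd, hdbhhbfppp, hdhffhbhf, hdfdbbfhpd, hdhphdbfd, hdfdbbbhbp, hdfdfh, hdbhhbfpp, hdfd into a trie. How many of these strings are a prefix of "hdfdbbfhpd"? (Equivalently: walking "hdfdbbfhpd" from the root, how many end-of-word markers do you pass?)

Check each prefix of "hdfdbbfhpd" against the stored set — each match is an end-marker on the path.
Prefixes of the query that are stored words: "hdfd", "hdfdbb", "hdfdbbfhpd"
Count: 3

3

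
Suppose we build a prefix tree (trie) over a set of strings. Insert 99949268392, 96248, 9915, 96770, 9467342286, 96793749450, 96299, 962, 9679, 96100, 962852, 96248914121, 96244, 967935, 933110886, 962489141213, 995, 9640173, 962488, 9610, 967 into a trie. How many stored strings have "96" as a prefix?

Walk to "96"; the words in its subtree are exactly those with that prefix.
Matches: "9610", "96100", "962", "96244", "96248", "962488", "96248914121", "962489141213", "962852", "96299", "9640173", "967", "96770", "9679", "967935", "96793749450"
Count: 16

16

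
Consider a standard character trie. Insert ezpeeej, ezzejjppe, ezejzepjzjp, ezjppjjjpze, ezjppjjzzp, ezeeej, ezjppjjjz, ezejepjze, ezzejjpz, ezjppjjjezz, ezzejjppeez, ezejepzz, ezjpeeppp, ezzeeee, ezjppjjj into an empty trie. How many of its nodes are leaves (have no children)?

13

Leaves are exactly the stored words that no other stored word extends.
Those words: "ezeeej", "ezejepjze", "ezejepzz", "ezejzepjzjp", "ezjpeeppp", "ezjppjjjezz", "ezjppjjjpze", "ezjppjjjz", "ezjppjjzzp", "ezpeeej", "ezzeeee", "ezzejjppeez", "ezzejjpz"
Leaf count: 13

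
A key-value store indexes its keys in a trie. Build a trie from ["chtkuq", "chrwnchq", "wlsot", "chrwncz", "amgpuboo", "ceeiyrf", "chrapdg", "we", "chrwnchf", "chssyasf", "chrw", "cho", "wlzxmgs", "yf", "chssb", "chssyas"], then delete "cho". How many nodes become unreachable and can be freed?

1

Walk "cho" from the leaf back toward the root, removing each node that no remaining word uses.
The suffix "o" (1 node) is used only by "cho"; the node for "ch" still has the child "t", so pruning stops there.
Nodes removed: 1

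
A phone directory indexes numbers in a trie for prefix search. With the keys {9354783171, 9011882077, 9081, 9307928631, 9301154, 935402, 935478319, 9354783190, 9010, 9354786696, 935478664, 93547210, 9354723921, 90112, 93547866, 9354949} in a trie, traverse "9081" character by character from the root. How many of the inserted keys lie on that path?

1

Walk "9081" from the root; an end-of-word marker is hit whenever a stored word is a prefix of "9081".
Prefixes of the query that are stored words: "9081"
Count: 1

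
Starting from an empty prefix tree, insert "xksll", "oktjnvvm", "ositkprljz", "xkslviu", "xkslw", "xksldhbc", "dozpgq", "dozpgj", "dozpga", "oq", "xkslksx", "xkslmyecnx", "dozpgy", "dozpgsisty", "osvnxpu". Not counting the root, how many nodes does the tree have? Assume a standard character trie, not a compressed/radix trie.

59

Trace insertions, counting only characters that open a new branch:
  "xksll" → 5 new (x, k, s, l, l)
  "oktjnvvm" → 8 new (o, k, t, j, n, v, v, m)
  "ositkprljz" → prefix "o" already present; 9 new (s, i, t, k, p, r, l, j, z)
  "xkslviu" → prefix "xksl" already present; 3 new (v, i, u)
  "xkslw" → prefix "xksl" already present; 1 new (w)
  "xksldhbc" → prefix "xksl" already present; 4 new (d, h, b, c)
  "dozpgq" → 6 new (d, o, z, p, g, q)
  "dozpgj" → prefix "dozpg" already present; 1 new (j)
  "dozpga" → prefix "dozpg" already present; 1 new (a)
  "oq" → prefix "o" already present; 1 new (q)
  "xkslksx" → prefix "xksl" already present; 3 new (k, s, x)
  "xkslmyecnx" → prefix "xksl" already present; 6 new (m, y, e, c, n, x)
  "dozpgy" → prefix "dozpg" already present; 1 new (y)
  "dozpgsisty" → prefix "dozpg" already present; 5 new (s, i, s, t, y)
  "osvnxpu" → prefix "os" already present; 5 new (v, n, x, p, u)
Total nodes = 5 + 8 + 9 + 3 + 1 + 4 + 6 + 1 + 1 + 1 + 3 + 6 + 1 + 5 + 5 = 59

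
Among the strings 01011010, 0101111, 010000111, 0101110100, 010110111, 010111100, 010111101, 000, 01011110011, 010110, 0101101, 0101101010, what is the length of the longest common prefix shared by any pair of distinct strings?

Equivalently: take the maximum, over all pairs, of their longest common prefix length.
"010111100" and "01011110011" agree on "010111100" (9 characters) before diverging; nothing deeper is shared.
Longest shared-prefix length: 9

9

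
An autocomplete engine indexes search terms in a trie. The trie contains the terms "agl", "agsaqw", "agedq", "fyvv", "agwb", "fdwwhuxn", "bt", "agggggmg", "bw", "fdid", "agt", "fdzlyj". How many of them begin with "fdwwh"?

1

Traverse to the node for "fdwwh", then collect every word in that subtree.
Matches: "fdwwhuxn"
Count: 1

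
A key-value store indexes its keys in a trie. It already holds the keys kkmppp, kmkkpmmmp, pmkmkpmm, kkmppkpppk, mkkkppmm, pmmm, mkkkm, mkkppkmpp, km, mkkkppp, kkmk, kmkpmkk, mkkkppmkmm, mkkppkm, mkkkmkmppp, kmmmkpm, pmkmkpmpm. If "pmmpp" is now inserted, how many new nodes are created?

2

"pmm" is already a path in the trie; the remaining "pp" must be added.
So 5 − 3 = 2 new nodes.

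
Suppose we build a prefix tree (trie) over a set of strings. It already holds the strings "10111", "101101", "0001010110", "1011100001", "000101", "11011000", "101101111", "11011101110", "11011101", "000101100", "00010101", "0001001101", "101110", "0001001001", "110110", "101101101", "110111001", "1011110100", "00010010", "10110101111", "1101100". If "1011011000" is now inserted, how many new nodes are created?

2

The longest prefix of "1011011000" already in the trie is "10110110" (length 8).
So 10 − 8 = 2 new nodes.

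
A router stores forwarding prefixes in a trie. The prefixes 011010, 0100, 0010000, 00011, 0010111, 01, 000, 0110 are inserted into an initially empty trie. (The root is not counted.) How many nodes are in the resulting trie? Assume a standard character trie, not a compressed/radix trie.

Count nodes per top-level branch (shared prefixes stored once):
  '0'-branch (000, 00011, 0010000, 0010111, 01, 0100, 0110, 011010): 20 nodes
Sum: 20

20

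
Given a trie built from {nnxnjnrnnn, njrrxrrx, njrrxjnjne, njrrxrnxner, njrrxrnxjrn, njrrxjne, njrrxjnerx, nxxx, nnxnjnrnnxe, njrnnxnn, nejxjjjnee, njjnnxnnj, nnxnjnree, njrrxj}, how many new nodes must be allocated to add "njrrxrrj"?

1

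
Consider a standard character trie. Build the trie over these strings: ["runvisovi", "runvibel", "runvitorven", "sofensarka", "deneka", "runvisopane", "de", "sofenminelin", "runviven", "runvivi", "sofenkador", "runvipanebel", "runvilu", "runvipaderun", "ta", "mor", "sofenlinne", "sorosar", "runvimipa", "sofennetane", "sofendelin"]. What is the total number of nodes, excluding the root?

Trace insertions, counting only characters that open a new branch:
  "runvisovi" → 9 new (r, u, n, v, i, s, o, v, i)
  "runvibel" → prefix "runvi" already present; 3 new (b, e, l)
  "runvitorven" → prefix "runvi" already present; 6 new (t, o, r, v, e, n)
  "sofensarka" → 10 new (s, o, f, e, n, s, a, r, k, a)
  "deneka" → 6 new (d, e, n, e, k, a)
  "runvisopane" → prefix "runviso" already present; 4 new (p, a, n, e)
  "de" → prefix "de" already present; 0 new (none)
  "sofenminelin" → prefix "sofen" already present; 7 new (m, i, n, e, l, i, n)
  "runviven" → prefix "runvi" already present; 3 new (v, e, n)
  "runvivi" → prefix "runviv" already present; 1 new (i)
  "sofenkador" → prefix "sofen" already present; 5 new (k, a, d, o, r)
  "runvipanebel" → prefix "runvi" already present; 7 new (p, a, n, e, b, e, l)
  "runvilu" → prefix "runvi" already present; 2 new (l, u)
  "runvipaderun" → prefix "runvipa" already present; 5 new (d, e, r, u, n)
  "ta" → 2 new (t, a)
  "mor" → 3 new (m, o, r)
  "sofenlinne" → prefix "sofen" already present; 5 new (l, i, n, n, e)
  "sorosar" → prefix "so" already present; 5 new (r, o, s, a, r)
  "runvimipa" → prefix "runvi" already present; 4 new (m, i, p, a)
  "sofennetane" → prefix "sofen" already present; 6 new (n, e, t, a, n, e)
  "sofendelin" → prefix "sofen" already present; 5 new (d, e, l, i, n)
Total nodes = 9 + 3 + 6 + 10 + 6 + 4 + 0 + 7 + 3 + 1 + 5 + 7 + 2 + 5 + 2 + 3 + 5 + 5 + 4 + 6 + 5 = 98

98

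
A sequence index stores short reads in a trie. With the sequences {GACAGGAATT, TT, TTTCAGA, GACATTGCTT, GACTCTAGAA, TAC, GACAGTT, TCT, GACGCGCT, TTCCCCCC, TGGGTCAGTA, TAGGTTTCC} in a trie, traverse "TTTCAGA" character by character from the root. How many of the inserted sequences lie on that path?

Walk "TTTCAGA" from the root; an end-of-word marker is hit whenever a stored word is a prefix of "TTTCAGA".
Prefixes of the query that are stored words: "TT", "TTTCAGA"
Count: 2

2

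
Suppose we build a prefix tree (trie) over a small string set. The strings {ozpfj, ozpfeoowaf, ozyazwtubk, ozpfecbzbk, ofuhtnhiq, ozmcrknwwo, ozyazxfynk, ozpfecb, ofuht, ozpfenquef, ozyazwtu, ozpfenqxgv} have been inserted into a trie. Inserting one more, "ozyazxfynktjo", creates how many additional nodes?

The longest prefix of "ozyazxfynktjo" already in the trie is "ozyazxfynk" (length 10).
So 13 − 10 = 3 new nodes.

3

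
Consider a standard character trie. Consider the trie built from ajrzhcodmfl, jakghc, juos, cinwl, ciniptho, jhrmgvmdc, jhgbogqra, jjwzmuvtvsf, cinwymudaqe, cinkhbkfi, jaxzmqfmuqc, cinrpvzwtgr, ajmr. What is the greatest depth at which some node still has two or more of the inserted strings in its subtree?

4

The deepest shared node is where two words last agree before diverging.
"cinwl" and "cinwymudaqe" agree on "cinw" (4 characters) before diverging; nothing deeper is shared.
Longest shared-prefix length: 4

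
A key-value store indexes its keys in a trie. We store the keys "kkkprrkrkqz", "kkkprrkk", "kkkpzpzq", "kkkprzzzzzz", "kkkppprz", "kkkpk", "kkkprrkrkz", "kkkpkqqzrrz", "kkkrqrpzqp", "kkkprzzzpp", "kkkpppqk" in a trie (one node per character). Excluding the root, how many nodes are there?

Count nodes per top-level branch (shared prefixes stored once):
  'k'-branch (kkkpk, kkkpkqqzrrz, kkkpppqk, kkkppprz, kkkprrkk, kkkprrkrkqz, kkkprrkrkz, kkkprzzzpp, kkkprzzzzzz, kkkpzpzq, kkkrqrpzqp): 45 nodes
Sum: 45

45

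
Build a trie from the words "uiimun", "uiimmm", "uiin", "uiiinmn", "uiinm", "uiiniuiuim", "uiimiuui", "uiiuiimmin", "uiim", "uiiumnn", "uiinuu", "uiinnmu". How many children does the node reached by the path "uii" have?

Follow the path "uii" to its node, then look at its outgoing edges.
Characters that immediately follow "uii" among the stored strings: {i, m, n, u}.
That node has 4 child edges.

4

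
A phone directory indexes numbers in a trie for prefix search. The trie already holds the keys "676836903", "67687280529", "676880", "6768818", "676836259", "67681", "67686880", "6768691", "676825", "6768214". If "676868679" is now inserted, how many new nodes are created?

3

Walking "676868679" from the root, the first 6 characters ("676868") follow existing edges; "6" is the first miss.
Each of the 3 remaining characters creates one node.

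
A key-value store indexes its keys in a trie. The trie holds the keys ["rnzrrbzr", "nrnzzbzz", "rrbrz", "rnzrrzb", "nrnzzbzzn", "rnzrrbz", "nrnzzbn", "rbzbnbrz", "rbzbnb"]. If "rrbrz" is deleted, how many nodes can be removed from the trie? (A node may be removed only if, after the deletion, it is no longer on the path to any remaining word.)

Walk "rrbrz" from the leaf back toward the root, removing each node that no remaining word uses.
The suffix "rbrz" (4 nodes) is used only by "rrbrz"; the node for "r" still has the child "n", so pruning stops there.
Nodes removed: 4

4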